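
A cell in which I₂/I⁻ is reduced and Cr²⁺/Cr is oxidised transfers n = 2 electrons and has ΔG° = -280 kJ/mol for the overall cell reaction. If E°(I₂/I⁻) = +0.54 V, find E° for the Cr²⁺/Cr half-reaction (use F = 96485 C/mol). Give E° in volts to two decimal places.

E°cell = −ΔG°/(nF) = −(-280×10³)/((2)(96485)) = +1.451 V.
Since I₂/I⁻ is the cathode and Cr²⁺/Cr the anode, E°cell = E°(I₂/I⁻) − E°(Cr²⁺/Cr).
So E°(Cr²⁺/Cr) = E°(I₂/I⁻) − E°cell = (+0.54) − (+1.451) = -0.91 V.

-0.91 V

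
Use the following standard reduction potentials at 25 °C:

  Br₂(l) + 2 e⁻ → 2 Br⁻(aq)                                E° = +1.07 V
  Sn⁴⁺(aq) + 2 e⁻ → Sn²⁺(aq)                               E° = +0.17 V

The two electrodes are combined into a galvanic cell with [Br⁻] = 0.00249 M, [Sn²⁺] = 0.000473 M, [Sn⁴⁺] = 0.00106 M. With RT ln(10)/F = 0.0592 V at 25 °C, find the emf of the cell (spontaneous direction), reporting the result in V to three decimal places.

+1.044 V

Br₂/Br⁻ is the cathode (higher E°), Sn⁴⁺/Sn²⁺ the anode: E°cell = +1.07 − (+0.17) = +0.90 V, n = 2.
Overall: Br₂(l) + Sn²⁺(aq) → 2 Br⁻(aq) + Sn⁴⁺(aq)
Q = [Br⁻]^2·[Sn⁴⁺] / ([Sn²⁺]); log Q = -4.857.
E = E° − (0.0592/n) log Q = +0.90 − (0.0592/2)(-4.857) = +1.044 V.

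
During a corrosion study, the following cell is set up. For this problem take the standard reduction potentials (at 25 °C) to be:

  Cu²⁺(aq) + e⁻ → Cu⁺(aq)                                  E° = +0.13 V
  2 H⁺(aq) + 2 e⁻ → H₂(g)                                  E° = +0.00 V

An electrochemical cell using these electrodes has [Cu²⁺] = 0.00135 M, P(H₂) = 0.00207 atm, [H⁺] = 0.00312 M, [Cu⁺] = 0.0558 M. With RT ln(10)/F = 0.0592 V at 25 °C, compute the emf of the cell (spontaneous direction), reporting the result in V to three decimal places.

+0.103 V

Cu²⁺/Cu⁺ is the cathode (higher E°), H⁺/H₂ the anode: E°cell = +0.13 − (+0.00) = +0.13 V, n = 2.
Overall: 2 Cu²⁺(aq) + H₂(g) → 2 Cu⁺(aq) + 2 H⁺(aq)
Q = [Cu⁺]^2·[H⁺]^2 / ([Cu²⁺]^2·P(H₂)); log Q = 0.905.
E = E° − (0.0592/n) log Q = +0.13 − (0.0592/2)(0.905) = +0.103 V.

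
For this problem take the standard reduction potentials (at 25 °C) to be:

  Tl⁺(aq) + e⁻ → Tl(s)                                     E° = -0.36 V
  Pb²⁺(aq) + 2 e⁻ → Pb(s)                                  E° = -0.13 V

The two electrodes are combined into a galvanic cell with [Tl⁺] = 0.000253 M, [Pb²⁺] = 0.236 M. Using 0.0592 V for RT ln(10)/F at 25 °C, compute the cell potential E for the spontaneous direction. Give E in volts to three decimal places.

+0.424 V

Pb²⁺/Pb is the cathode (higher E°), Tl⁺/Tl the anode: E°cell = -0.13 − (-0.36) = +0.23 V, n = 2.
Overall: Pb²⁺(aq) + 2 Tl(s) → Pb(s) + 2 Tl⁺(aq)
Q = [Tl⁺]^2 / ([Pb²⁺]); log Q = -6.567.
E = E° − (0.0592/n) log Q = +0.23 − (0.0592/2)(-6.567) = +0.424 V.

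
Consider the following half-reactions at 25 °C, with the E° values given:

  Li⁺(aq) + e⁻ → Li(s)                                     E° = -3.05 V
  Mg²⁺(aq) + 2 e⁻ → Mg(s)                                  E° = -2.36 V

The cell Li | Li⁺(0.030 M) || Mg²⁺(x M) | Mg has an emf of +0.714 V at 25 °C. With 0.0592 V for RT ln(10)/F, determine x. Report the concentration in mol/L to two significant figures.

Mg²⁺/Mg is the cathode, Li⁺/Li the anode: E°cell = +0.69 V, n = 2.
Overall reaction: Mg²⁺(aq) + 2 Li(s) → Mg(s) + 2 Li⁺(aq); Q = [Li⁺]^2/[Mg²⁺]^1.
From E = E° − (0.0592/n) log Q: log Q = (E° − E)·n/0.0592 = (+0.69 − (+0.714))·2/0.0592 = -0.8108.
So 1·log[Mg²⁺] = 2·log(0.03) − log Q = -3.0458 − (-0.8108) = -2.2350; [Mg²⁺] = 10^(-2.2350) ≈ 0.0058 M.

0.0058 M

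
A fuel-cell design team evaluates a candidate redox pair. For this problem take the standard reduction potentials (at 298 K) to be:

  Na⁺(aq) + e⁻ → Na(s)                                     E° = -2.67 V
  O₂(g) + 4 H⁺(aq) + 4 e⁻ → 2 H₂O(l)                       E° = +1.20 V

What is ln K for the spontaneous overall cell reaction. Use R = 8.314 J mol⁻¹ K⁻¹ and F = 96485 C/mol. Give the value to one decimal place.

602.8

Cathode: O₂/H₂O; anode: Na⁺/Na. E°cell = (+1.20) − (-2.67) = +3.87 V, with n = 4.
ΔG° = −nFE° = −RT ln K, so ln K = nFE°/(RT) = (4)(96485)(+3.87) / ((8.314)(298)) = 602.843.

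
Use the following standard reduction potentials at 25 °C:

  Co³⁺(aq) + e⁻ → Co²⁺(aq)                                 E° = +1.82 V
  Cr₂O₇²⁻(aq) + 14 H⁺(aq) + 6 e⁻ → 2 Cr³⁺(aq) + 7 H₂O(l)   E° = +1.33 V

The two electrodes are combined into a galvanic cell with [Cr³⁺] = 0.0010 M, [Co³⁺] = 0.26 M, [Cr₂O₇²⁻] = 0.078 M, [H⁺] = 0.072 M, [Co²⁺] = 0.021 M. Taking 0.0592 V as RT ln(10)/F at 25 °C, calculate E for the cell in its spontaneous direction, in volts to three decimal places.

Co³⁺/Co²⁺ is the cathode (higher E°), Cr₂O₇²⁻/Cr³⁺ the anode: E°cell = +1.82 − (+1.33) = +0.49 V, n = 6.
Overall: 6 Co³⁺(aq) + 2 Cr³⁺(aq) + 7 H₂O(l) → 6 Co²⁺(aq) + Cr₂O₇²⁻(aq) + 14 H⁺(aq)
Q = [Co²⁺]^6·[Cr₂O₇²⁻]·[H⁺]^14 / ([Co³⁺]^6·[Cr³⁺]^2); log Q = -17.662.
E = E° − (0.0592/n) log Q = +0.49 − (0.0592/6)(-17.662) = +0.664 V.

+0.664 V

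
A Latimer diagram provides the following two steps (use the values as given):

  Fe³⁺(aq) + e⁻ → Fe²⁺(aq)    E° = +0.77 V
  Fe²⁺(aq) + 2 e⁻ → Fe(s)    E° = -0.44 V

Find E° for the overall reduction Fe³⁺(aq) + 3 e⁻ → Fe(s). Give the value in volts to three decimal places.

-0.037 V

Adding the free-energy changes (−nFE°) of the two steps gives −n₃FE°₃ = −n₁FE°₁ − n₂FE°₂.
E°₃ = (1×+0.77 + 2×-0.44) / 3 = (-0.110) / 3 = -0.037 V.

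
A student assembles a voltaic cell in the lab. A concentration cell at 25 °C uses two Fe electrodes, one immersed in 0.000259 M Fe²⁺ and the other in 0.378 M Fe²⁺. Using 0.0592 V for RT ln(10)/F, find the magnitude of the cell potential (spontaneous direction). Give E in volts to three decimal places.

For a concentration cell E°cell = 0. The 0.378 M side is the cathode (reduction is favoured where [Fe²⁺] is higher).
With n = 2, E = −(0.0592/2) log([Fe²⁺]ₐₙ/[Fe²⁺]꜀ₐₜ) = −(0.0592/2) log(0.000259/0.378) = −(0.0592/2)(-3.164) = +0.094 V.

+0.094 V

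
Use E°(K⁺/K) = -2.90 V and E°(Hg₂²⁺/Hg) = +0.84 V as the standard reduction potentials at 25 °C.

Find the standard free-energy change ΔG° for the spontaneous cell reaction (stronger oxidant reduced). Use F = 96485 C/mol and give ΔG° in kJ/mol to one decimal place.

Hg₂²⁺/Hg (E° = +0.84 V) is the cathode; K⁺/K (E° = -2.90 V) is the anode, so E°cell = +3.74 V.
Balancing electrons gives n = 2 (lcm of 2 and 1).
ΔG° = −nFE° = −(2)(96485)(+3.74) = -721,708 J = -721.7 kJ/mol.

-721.7 kJ/mol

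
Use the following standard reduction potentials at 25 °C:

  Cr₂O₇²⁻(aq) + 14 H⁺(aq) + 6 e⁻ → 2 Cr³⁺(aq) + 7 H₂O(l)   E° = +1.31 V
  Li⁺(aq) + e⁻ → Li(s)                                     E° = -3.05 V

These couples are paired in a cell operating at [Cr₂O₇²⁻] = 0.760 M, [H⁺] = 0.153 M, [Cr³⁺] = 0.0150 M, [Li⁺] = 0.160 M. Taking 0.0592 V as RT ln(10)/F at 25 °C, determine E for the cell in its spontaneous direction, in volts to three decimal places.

+4.329 V

Cr₂O₇²⁻/Cr³⁺ is the cathode (higher E°), Li⁺/Li the anode: E°cell = +1.31 − (-3.05) = +4.36 V, n = 6.
Overall: Cr₂O₇²⁻(aq) + 14 H⁺(aq) + 6 Li(s) → 2 Cr³⁺(aq) + 7 H₂O(l) + 6 Li⁺(aq)
Q = [Cr³⁺]^2·[Li⁺]^6 / ([Cr₂O₇²⁻]·[H⁺]^14); log Q = 3.110.
E = E° − (0.0592/n) log Q = +4.36 − (0.0592/6)(3.110) = +4.329 V.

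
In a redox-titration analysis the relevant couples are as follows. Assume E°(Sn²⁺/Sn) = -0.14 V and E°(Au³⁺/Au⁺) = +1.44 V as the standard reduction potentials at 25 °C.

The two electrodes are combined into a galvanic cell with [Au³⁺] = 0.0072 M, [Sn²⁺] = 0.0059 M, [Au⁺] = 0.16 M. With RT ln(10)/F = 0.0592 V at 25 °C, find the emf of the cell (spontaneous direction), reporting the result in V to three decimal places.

Au³⁺/Au⁺ is the cathode (higher E°), Sn²⁺/Sn the anode: E°cell = +1.44 − (-0.14) = +1.58 V, n = 2.
Overall: Au³⁺(aq) + Sn(s) → Au⁺(aq) + Sn²⁺(aq)
Q = [Au⁺]·[Sn²⁺] / ([Au³⁺]); log Q = -0.882.
E = E° − (0.0592/n) log Q = +1.58 − (0.0592/2)(-0.882) = +1.606 V.

+1.606 V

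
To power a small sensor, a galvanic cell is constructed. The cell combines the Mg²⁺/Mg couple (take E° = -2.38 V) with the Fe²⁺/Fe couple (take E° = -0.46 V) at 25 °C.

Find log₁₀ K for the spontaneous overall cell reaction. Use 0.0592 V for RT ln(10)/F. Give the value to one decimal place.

Cathode: Fe²⁺/Fe; anode: Mg²⁺/Mg. E°cell = +1.92 V, n = 2.
log K = nE°cell / 0.0592 = (2)(+1.92) / 0.0592 = 64.9.

64.9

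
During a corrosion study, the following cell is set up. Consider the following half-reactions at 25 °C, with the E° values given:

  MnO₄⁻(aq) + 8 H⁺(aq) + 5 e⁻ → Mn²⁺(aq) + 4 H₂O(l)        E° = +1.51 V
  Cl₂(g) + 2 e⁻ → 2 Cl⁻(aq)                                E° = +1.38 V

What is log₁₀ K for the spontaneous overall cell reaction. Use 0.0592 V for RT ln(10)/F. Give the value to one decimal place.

Cathode: MnO₄⁻/Mn²⁺; anode: Cl₂/Cl⁻. E°cell = +0.13 V, n = 10.
log K = nE°cell / 0.0592 = (10)(+0.13) / 0.0592 = 22.0.

22.0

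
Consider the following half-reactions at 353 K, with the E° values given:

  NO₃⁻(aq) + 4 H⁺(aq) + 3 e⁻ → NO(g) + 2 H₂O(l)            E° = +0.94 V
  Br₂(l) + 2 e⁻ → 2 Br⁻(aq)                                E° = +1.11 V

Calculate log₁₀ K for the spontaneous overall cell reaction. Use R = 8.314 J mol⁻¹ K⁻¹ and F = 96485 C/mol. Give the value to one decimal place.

14.6

Cathode: Br₂/Br⁻; anode: NO₃⁻/NO. E°cell = (+1.11) − (+0.94) = +0.17 V, with n = 6.
ΔG° = −nFE° = −RT ln K, so ln K = nFE°/(RT) = (6)(96485)(+0.17) / ((8.314)(353)) = 33.533.
log₁₀ K = 33.533 / ln 10 = 14.6.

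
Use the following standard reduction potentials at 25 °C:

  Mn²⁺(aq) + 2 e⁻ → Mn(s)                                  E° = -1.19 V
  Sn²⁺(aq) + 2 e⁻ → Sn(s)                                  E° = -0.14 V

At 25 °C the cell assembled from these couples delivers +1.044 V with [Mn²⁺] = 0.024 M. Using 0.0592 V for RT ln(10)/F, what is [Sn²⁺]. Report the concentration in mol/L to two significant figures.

0.015 M

Sn²⁺/Sn is the cathode, Mn²⁺/Mn the anode: E°cell = +1.05 V, n = 2.
Overall reaction: Sn²⁺(aq) + Mn(s) → Sn(s) + Mn²⁺(aq); Q = [Mn²⁺]^1/[Sn²⁺]^1.
From E = E° − (0.0592/n) log Q: log Q = (E° − E)·n/0.0592 = (+1.05 − (+1.044))·2/0.0592 = 0.2027.
So 1·log[Sn²⁺] = 1·log(0.024) − log Q = -1.6198 − (0.2027) = -1.8225; [Sn²⁺] = 10^(-1.8225) ≈ 0.015 M.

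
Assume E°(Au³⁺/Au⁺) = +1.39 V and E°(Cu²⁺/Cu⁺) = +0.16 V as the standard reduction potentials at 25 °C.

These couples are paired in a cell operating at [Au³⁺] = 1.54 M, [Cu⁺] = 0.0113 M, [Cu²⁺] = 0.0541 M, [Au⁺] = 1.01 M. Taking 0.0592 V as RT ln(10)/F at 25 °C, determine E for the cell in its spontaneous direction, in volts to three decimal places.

+1.195 V

Au³⁺/Au⁺ is the cathode (higher E°), Cu²⁺/Cu⁺ the anode: E°cell = +1.39 − (+0.16) = +1.23 V, n = 2.
Overall: Au³⁺(aq) + 2 Cu⁺(aq) → Au⁺(aq) + 2 Cu²⁺(aq)
Q = [Au⁺]·[Cu²⁺]^2 / ([Au³⁺]·[Cu⁺]^2); log Q = 1.177.
E = E° − (0.0592/n) log Q = +1.23 − (0.0592/2)(1.177) = +1.195 V.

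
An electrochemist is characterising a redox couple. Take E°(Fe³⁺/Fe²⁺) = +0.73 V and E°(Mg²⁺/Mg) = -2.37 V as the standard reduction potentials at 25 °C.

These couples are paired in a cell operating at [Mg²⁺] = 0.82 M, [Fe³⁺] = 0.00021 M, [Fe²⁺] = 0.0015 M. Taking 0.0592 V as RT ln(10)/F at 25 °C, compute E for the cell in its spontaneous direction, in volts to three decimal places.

Fe³⁺/Fe²⁺ is the cathode (higher E°), Mg²⁺/Mg the anode: E°cell = +0.73 − (-2.37) = +3.10 V, n = 2.
Overall: 2 Fe³⁺(aq) + Mg(s) → 2 Fe²⁺(aq) + Mg²⁺(aq)
Q = [Fe²⁺]^2·[Mg²⁺] / ([Fe³⁺]^2); log Q = 1.622.
E = E° − (0.0592/n) log Q = +3.10 − (0.0592/2)(1.622) = +3.052 V.

+3.052 V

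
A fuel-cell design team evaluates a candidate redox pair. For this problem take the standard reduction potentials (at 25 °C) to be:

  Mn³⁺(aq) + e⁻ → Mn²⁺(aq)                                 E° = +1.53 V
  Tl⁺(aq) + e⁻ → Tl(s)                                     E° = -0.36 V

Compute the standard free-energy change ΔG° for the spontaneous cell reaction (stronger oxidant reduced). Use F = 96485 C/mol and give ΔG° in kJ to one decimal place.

Mn³⁺/Mn²⁺ (E° = +1.53 V) is the cathode; Tl⁺/Tl (E° = -0.36 V) is the anode, so E°cell = +1.89 V.
Balancing electrons gives n = 1 (lcm of 1 and 1).
ΔG° = −nFE° = −(1)(96485)(+1.89) = -182,357 J = -182.4 kJ.

-182.4 kJ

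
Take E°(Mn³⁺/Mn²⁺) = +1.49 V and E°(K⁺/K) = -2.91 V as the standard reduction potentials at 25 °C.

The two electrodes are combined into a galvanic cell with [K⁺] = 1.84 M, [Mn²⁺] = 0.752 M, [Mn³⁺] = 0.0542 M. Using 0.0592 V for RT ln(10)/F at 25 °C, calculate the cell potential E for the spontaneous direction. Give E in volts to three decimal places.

+4.317 V

Mn³⁺/Mn²⁺ is the cathode (higher E°), K⁺/K the anode: E°cell = +1.49 − (-2.91) = +4.40 V, n = 1.
Overall: Mn³⁺(aq) + K(s) → Mn²⁺(aq) + K⁺(aq)
Q = [Mn²⁺]·[K⁺] / ([Mn³⁺]); log Q = 1.407.
E = E° − (0.0592/n) log Q = +4.40 − (0.0592/1)(1.407) = +4.317 V.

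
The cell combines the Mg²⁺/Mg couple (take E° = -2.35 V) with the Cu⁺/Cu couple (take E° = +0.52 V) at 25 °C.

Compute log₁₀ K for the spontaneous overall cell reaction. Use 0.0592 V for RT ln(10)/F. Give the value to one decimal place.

97.0

Cathode: Cu⁺/Cu; anode: Mg²⁺/Mg. E°cell = +2.87 V, n = 2.
log K = nE°cell / 0.0592 = (2)(+2.87) / 0.0592 = 97.0.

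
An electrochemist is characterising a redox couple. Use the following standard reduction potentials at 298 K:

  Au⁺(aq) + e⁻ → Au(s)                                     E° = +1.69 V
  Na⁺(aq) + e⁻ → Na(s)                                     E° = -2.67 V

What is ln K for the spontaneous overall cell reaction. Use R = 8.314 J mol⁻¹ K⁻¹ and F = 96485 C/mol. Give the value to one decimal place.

169.8

Cathode: Au⁺/Au; anode: Na⁺/Na. E°cell = (+1.69) − (-2.67) = +4.36 V, with n = 1.
ΔG° = −nFE° = −RT ln K, so ln K = nFE°/(RT) = (1)(96485)(+4.36) / ((8.314)(298)) = 169.793.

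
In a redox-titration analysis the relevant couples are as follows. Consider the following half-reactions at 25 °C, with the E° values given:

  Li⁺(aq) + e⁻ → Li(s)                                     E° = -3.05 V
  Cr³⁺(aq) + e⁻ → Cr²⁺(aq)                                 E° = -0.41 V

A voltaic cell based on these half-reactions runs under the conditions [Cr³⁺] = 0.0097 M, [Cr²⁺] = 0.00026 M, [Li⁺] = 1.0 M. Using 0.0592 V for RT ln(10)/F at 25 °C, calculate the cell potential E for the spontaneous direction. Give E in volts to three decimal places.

+2.733 V

Cr³⁺/Cr²⁺ is the cathode (higher E°), Li⁺/Li the anode: E°cell = -0.41 − (-3.05) = +2.64 V, n = 1.
Overall: Cr³⁺(aq) + Li(s) → Cr²⁺(aq) + Li⁺(aq)
Q = [Cr²⁺]·[Li⁺] / ([Cr³⁺]); log Q = -1.572.
E = E° − (0.0592/n) log Q = +2.64 − (0.0592/1)(-1.572) = +2.733 V.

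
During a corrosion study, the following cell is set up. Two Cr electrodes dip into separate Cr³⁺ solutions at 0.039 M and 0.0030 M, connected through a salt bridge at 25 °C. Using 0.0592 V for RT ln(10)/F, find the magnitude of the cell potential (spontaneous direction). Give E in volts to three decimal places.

+0.022 V

For a concentration cell E°cell = 0. The 0.039 M side is the cathode (reduction is favoured where [Cr³⁺] is higher).
With n = 3, E = −(0.0592/3) log([Cr³⁺]ₐₙ/[Cr³⁺]꜀ₐₜ) = −(0.0592/3) log(0.003/0.039) = −(0.0592/3)(-1.114) = +0.022 V.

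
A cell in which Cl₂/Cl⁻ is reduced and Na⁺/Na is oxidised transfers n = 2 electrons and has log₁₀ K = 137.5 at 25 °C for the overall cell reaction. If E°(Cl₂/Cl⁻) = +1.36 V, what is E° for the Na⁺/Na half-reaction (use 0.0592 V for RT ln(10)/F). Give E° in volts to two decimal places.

E°cell = (0.0592/n)·log K = (0.0592/2)(137.5) = +4.070 V.
Since Cl₂/Cl⁻ is the cathode and Na⁺/Na the anode, E°cell = E°(Cl₂/Cl⁻) − E°(Na⁺/Na).
So E°(Na⁺/Na) = E°(Cl₂/Cl⁻) − E°cell = (+1.36) − (+4.070) = -2.71 V.

-2.71 V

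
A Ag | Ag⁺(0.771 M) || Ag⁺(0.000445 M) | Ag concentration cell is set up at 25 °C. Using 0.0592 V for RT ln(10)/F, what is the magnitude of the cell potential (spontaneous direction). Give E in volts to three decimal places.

+0.192 V

For a concentration cell E°cell = 0. The 0.771 M side is the cathode (reduction is favoured where [Ag⁺] is higher).
With n = 1, E = −(0.0592/1) log([Ag⁺]ₐₙ/[Ag⁺]꜀ₐₜ) = −(0.0592/1) log(0.000445/0.771) = −(0.0592/1)(-3.239) = +0.192 V.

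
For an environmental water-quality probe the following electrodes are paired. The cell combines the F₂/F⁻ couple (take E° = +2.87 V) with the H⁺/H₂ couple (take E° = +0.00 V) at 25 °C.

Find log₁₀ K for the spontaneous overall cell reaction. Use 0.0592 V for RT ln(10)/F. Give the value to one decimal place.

97.0

Cathode: F₂/F⁻; anode: H⁺/H₂. E°cell = +2.87 V, n = 2.
log K = nE°cell / 0.0592 = (2)(+2.87) / 0.0592 = 97.0.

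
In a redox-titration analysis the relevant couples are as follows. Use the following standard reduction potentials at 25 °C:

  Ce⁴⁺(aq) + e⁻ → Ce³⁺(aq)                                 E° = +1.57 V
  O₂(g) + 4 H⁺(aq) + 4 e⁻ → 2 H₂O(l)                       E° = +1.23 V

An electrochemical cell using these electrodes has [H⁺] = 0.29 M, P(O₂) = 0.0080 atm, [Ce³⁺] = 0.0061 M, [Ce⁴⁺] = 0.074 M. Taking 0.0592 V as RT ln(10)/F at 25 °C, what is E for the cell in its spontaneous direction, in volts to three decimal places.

Ce⁴⁺/Ce³⁺ is the cathode (higher E°), O₂/H₂O the anode: E°cell = +1.57 − (+1.23) = +0.34 V, n = 4.
Overall: 4 Ce⁴⁺(aq) + 2 H₂O(l) → 4 Ce³⁺(aq) + O₂(g) + 4 H⁺(aq)
Q = [Ce³⁺]^4·P(O₂)·[H⁺]^4 / ([Ce⁴⁺]^4); log Q = -8.583.
E = E° − (0.0592/n) log Q = +0.34 − (0.0592/4)(-8.583) = +0.467 V.

+0.467 V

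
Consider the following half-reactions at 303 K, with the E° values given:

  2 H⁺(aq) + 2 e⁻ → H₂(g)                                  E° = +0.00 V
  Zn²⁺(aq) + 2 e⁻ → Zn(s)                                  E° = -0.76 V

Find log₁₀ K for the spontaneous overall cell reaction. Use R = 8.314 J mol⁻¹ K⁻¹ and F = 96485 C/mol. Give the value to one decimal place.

25.3

Cathode: H⁺/H₂; anode: Zn²⁺/Zn. E°cell = (+0.00) − (-0.76) = +0.76 V, with n = 2.
ΔG° = −nFE° = −RT ln K, so ln K = nFE°/(RT) = (2)(96485)(+0.76) / ((8.314)(303)) = 58.217.
log₁₀ K = 58.217 / ln 10 = 25.3.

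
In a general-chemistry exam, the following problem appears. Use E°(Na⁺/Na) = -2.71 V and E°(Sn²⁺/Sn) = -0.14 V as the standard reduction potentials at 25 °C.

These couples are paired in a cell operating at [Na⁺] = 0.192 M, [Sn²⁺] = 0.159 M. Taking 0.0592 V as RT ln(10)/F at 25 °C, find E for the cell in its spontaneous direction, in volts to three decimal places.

Sn²⁺/Sn is the cathode (higher E°), Na⁺/Na the anode: E°cell = -0.14 − (-2.71) = +2.57 V, n = 2.
Overall: Sn²⁺(aq) + 2 Na(s) → Sn(s) + 2 Na⁺(aq)
Q = [Na⁺]^2 / ([Sn²⁺]); log Q = -0.635.
E = E° − (0.0592/n) log Q = +2.57 − (0.0592/2)(-0.635) = +2.589 V.

+2.589 V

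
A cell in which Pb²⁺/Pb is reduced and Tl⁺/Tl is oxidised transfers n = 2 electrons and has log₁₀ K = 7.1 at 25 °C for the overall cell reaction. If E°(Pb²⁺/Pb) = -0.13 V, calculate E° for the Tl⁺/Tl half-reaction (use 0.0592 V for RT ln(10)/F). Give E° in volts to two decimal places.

E°cell = (0.0592/n)·log K = (0.0592/2)(7.1) = +0.210 V.
Since Pb²⁺/Pb is the cathode and Tl⁺/Tl the anode, E°cell = E°(Pb²⁺/Pb) − E°(Tl⁺/Tl).
So E°(Tl⁺/Tl) = E°(Pb²⁺/Pb) − E°cell = (-0.13) − (+0.210) = -0.34 V.

-0.34 V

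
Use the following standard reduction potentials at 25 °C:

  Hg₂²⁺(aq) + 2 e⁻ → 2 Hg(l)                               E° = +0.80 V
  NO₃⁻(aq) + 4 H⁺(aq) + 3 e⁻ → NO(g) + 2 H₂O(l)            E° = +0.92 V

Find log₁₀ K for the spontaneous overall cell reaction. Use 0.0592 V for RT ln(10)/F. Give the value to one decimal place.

Cathode: NO₃⁻/NO; anode: Hg₂²⁺/Hg. E°cell = +0.12 V, n = 6.
log K = nE°cell / 0.0592 = (6)(+0.12) / 0.0592 = 12.2.

12.2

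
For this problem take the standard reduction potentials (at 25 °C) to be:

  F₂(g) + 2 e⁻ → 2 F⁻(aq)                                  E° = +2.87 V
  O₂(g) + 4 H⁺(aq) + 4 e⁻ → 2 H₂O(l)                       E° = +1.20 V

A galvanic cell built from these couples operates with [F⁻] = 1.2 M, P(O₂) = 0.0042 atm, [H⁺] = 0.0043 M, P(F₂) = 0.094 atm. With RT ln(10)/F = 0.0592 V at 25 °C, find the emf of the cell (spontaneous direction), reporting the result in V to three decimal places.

+1.810 V

F₂/F⁻ is the cathode (higher E°), O₂/H₂O the anode: E°cell = +2.87 − (+1.20) = +1.67 V, n = 4.
Overall: 2 F₂(g) + 2 H₂O(l) → 4 F⁻(aq) + O₂(g) + 4 H⁺(aq)
Q = [F⁻]^4·P(O₂)·[H⁺]^4 / (P(F₂)^2); log Q = -9.472.
E = E° − (0.0592/n) log Q = +1.67 − (0.0592/4)(-9.472) = +1.810 V.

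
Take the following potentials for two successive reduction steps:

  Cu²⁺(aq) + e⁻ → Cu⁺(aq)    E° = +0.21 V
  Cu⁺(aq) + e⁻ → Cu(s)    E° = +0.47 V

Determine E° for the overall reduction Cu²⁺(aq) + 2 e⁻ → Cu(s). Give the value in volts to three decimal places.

+0.340 V

Since ΔG° = −nFE° is additive over sequential reductions, n₃E°₃ = n₁E°₁ + n₂E°₂.
E°₃ = (1×+0.21 + 1×+0.47) / 2 = (+0.680) / 2 = +0.340 V.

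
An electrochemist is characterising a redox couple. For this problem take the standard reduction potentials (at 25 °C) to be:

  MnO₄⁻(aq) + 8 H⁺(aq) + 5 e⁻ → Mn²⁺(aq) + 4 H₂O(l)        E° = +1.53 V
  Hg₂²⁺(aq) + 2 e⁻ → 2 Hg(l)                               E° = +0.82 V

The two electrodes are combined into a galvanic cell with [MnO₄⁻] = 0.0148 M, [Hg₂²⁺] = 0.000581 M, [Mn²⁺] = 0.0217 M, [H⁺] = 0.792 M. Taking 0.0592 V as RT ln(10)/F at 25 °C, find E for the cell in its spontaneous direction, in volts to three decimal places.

+0.794 V

MnO₄⁻/Mn²⁺ is the cathode (higher E°), Hg₂²⁺/Hg the anode: E°cell = +1.53 − (+0.82) = +0.71 V, n = 10.
Overall: 2 MnO₄⁻(aq) + 16 H⁺(aq) + 10 Hg(l) → 2 Mn²⁺(aq) + 8 H₂O(l) + 5 Hg₂²⁺(aq)
Q = [Mn²⁺]^2·[Hg₂²⁺]^5 / ([MnO₄⁻]^2·[H⁺]^16); log Q = -14.226.
E = E° − (0.0592/n) log Q = +0.71 − (0.0592/10)(-14.226) = +0.794 V.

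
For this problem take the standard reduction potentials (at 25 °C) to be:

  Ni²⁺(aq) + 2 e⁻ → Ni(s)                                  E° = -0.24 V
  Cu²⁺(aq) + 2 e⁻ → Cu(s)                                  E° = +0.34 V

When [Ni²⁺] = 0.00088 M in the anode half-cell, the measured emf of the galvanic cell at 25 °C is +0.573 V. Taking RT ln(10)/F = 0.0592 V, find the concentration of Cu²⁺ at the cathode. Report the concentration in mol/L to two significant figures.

Cu²⁺/Cu is the cathode, Ni²⁺/Ni the anode: E°cell = +0.58 V, n = 2.
Overall reaction: Cu²⁺(aq) + Ni(s) → Cu(s) + Ni²⁺(aq); Q = [Ni²⁺]^1/[Cu²⁺]^1.
From E = E° − (0.0592/n) log Q: log Q = (E° − E)·n/0.0592 = (+0.58 − (+0.573))·2/0.0592 = 0.2365.
So 1·log[Cu²⁺] = 1·log(0.00088) − log Q = -3.0555 − (0.2365) = -3.2920; [Cu²⁺] = 10^(-3.2920) ≈ 0.00051 M.

0.00051 M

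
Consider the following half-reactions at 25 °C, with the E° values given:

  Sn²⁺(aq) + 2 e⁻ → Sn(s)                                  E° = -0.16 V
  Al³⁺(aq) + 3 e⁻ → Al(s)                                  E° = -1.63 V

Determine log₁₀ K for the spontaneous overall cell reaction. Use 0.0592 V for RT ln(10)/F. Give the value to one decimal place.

Cathode: Sn²⁺/Sn; anode: Al³⁺/Al. E°cell = +1.47 V, n = 6.
log K = nE°cell / 0.0592 = (6)(+1.47) / 0.0592 = 149.0.

149.0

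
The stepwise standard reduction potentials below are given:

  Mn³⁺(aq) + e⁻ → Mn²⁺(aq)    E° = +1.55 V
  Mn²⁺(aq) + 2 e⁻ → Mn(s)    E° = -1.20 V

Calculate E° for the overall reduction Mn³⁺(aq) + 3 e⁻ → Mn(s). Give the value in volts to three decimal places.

Since ΔG° = −nFE° is additive over sequential reductions, n₃E°₃ = n₁E°₁ + n₂E°₂.
E°₃ = (1×+1.55 + 2×-1.20) / 3 = (-0.850) / 3 = -0.283 V.

-0.283 V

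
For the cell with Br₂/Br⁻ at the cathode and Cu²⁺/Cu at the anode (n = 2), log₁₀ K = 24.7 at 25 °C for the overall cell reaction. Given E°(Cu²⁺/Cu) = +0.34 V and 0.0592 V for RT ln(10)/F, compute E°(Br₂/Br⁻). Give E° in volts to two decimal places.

+1.07 V

E°cell = (0.0592/n)·log K = (0.0592/2)(24.7) = +0.731 V.
Since Br₂/Br⁻ is the cathode and Cu²⁺/Cu the anode, E°cell = E°(Br₂/Br⁻) − E°(Cu²⁺/Cu).
So E°(Br₂/Br⁻) = E°cell + E°(Cu²⁺/Cu) = +0.731 + (+0.34) = +1.07 V.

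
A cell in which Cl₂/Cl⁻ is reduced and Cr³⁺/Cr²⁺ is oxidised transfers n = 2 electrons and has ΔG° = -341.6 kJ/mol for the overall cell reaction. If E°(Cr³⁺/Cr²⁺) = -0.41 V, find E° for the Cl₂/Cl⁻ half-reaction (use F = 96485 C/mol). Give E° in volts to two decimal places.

E°cell = −ΔG°/(nF) = −(-341.6×10³)/((2)(96485)) = +1.770 V.
Since Cl₂/Cl⁻ is the cathode and Cr³⁺/Cr²⁺ the anode, E°cell = E°(Cl₂/Cl⁻) − E°(Cr³⁺/Cr²⁺).
So E°(Cl₂/Cl⁻) = E°cell + E°(Cr³⁺/Cr²⁺) = +1.770 + (-0.41) = +1.36 V.

+1.36 V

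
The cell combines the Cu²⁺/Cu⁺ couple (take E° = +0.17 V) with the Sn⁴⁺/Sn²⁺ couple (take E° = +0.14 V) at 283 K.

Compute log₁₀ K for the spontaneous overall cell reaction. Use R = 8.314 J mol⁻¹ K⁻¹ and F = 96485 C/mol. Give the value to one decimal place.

Cathode: Cu²⁺/Cu⁺; anode: Sn⁴⁺/Sn²⁺. E°cell = (+0.17) − (+0.14) = +0.03 V, with n = 2.
ΔG° = −nFE° = −RT ln K, so ln K = nFE°/(RT) = (2)(96485)(+0.03) / ((8.314)(283)) = 2.460.
log₁₀ K = 2.460 / ln 10 = 1.1.

1.1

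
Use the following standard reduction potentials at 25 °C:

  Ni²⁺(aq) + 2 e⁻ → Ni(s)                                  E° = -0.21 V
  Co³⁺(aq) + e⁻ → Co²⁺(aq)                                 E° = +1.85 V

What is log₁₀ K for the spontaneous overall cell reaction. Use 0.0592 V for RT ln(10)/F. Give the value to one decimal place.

69.6

Cathode: Co³⁺/Co²⁺; anode: Ni²⁺/Ni. E°cell = +2.06 V, n = 2.
log K = nE°cell / 0.0592 = (2)(+2.06) / 0.0592 = 69.6.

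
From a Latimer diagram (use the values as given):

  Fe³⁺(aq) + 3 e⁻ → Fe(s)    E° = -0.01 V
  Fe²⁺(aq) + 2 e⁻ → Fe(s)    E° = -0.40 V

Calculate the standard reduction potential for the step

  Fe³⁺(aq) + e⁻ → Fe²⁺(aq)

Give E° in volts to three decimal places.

+0.770 V

Sequential free energies add, so n₃E°₃ = n₁E°₁ + n₂E°₂.
With n₃ = 3, and the known step contributing 2×(-0.40) V, the unknown satisfies 1·E° = 3×(-0.01) − 2×(-0.40) = +0.770.
E° = +0.770 / 1 = +0.770 V.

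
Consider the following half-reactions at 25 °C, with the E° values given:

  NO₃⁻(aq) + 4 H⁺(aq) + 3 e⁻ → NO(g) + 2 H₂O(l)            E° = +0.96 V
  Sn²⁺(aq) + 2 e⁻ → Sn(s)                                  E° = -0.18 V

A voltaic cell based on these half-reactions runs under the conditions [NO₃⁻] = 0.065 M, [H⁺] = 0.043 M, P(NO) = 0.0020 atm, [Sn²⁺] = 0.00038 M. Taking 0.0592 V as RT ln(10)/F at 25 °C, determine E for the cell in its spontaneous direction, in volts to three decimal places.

NO₃⁻/NO is the cathode (higher E°), Sn²⁺/Sn the anode: E°cell = +0.96 − (-0.18) = +1.14 V, n = 6.
Overall: 2 NO₃⁻(aq) + 8 H⁺(aq) + 3 Sn(s) → 2 NO(g) + 4 H₂O(l) + 3 Sn²⁺(aq)
Q = P(NO)^2·[Sn²⁺]^3 / ([NO₃⁻]^2·[H⁺]^8); log Q = -2.352.
E = E° − (0.0592/n) log Q = +1.14 − (0.0592/6)(-2.352) = +1.163 V.

+1.163 V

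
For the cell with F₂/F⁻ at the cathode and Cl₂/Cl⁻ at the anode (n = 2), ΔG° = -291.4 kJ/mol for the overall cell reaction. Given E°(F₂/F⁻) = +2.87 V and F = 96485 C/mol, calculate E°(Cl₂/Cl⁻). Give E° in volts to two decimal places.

+1.36 V

E°cell = −ΔG°/(nF) = −(-291.4×10³)/((2)(96485)) = +1.510 V.
Since F₂/F⁻ is the cathode and Cl₂/Cl⁻ the anode, E°cell = E°(F₂/F⁻) − E°(Cl₂/Cl⁻).
So E°(Cl₂/Cl⁻) = E°(F₂/F⁻) − E°cell = (+2.87) − (+1.510) = +1.36 V.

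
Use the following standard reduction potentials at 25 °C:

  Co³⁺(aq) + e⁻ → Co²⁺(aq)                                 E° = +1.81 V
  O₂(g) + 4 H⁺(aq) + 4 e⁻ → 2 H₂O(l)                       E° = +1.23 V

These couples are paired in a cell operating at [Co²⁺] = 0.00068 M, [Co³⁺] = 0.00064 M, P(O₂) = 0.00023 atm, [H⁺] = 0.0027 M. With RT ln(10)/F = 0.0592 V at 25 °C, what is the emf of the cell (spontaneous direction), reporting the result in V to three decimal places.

+0.784 V

Co³⁺/Co²⁺ is the cathode (higher E°), O₂/H₂O the anode: E°cell = +1.81 − (+1.23) = +0.58 V, n = 4.
Overall: 4 Co³⁺(aq) + 2 H₂O(l) → 4 Co²⁺(aq) + O₂(g) + 4 H⁺(aq)
Q = [Co²⁺]^4·P(O₂)·[H⁺]^4 / ([Co³⁺]^4); log Q = -13.808.
E = E° − (0.0592/n) log Q = +0.58 − (0.0592/4)(-13.808) = +0.784 V.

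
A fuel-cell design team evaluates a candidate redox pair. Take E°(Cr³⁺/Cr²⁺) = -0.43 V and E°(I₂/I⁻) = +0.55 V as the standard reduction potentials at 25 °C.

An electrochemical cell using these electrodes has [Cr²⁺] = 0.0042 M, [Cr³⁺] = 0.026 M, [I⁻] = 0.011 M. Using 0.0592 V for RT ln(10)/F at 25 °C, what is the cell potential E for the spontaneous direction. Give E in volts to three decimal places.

I₂/I⁻ is the cathode (higher E°), Cr³⁺/Cr²⁺ the anode: E°cell = +0.55 − (-0.43) = +0.98 V, n = 2.
Overall: I₂(s) + 2 Cr²⁺(aq) → 2 I⁻(aq) + 2 Cr³⁺(aq)
Q = [I⁻]^2·[Cr³⁺]^2 / ([Cr²⁺]^2); log Q = -2.334.
E = E° − (0.0592/n) log Q = +0.98 − (0.0592/2)(-2.334) = +1.049 V.

+1.049 V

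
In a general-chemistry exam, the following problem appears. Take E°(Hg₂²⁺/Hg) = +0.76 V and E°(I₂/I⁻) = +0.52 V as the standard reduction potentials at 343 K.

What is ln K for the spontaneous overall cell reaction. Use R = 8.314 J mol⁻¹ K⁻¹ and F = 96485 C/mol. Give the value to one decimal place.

16.2

Cathode: Hg₂²⁺/Hg; anode: I₂/I⁻. E°cell = (+0.76) − (+0.52) = +0.24 V, with n = 2.
ΔG° = −nFE° = −RT ln K, so ln K = nFE°/(RT) = (2)(96485)(+0.24) / ((8.314)(343)) = 16.240.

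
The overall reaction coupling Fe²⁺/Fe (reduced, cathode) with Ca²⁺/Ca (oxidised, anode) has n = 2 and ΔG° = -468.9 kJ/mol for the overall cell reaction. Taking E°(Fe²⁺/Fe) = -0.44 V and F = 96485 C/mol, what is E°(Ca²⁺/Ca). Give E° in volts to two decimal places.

-2.87 V

E°cell = −ΔG°/(nF) = −(-468.9×10³)/((2)(96485)) = +2.430 V.
Since Fe²⁺/Fe is the cathode and Ca²⁺/Ca the anode, E°cell = E°(Fe²⁺/Fe) − E°(Ca²⁺/Ca).
So E°(Ca²⁺/Ca) = E°(Fe²⁺/Fe) − E°cell = (-0.44) − (+2.430) = -2.87 V.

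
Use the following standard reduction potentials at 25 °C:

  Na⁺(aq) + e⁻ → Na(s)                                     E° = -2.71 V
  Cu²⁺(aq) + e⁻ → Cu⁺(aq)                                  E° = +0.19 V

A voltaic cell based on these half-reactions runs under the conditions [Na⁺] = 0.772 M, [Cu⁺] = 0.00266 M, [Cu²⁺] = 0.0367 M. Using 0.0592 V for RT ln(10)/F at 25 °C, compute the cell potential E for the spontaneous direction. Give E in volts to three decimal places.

+2.974 V

Cu²⁺/Cu⁺ is the cathode (higher E°), Na⁺/Na the anode: E°cell = +0.19 − (-2.71) = +2.90 V, n = 1.
Overall: Cu²⁺(aq) + Na(s) → Cu⁺(aq) + Na⁺(aq)
Q = [Cu⁺]·[Na⁺] / ([Cu²⁺]); log Q = -1.252.
E = E° − (0.0592/n) log Q = +2.90 − (0.0592/1)(-1.252) = +2.974 V.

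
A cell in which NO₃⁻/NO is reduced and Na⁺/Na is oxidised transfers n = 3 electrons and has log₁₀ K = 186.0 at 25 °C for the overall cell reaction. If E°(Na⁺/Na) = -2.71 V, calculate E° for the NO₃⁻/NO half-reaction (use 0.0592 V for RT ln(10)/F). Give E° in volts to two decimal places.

+0.96 V

E°cell = (0.0592/n)·log K = (0.0592/3)(186.0) = +3.670 V.
Since NO₃⁻/NO is the cathode and Na⁺/Na the anode, E°cell = E°(NO₃⁻/NO) − E°(Na⁺/Na).
So E°(NO₃⁻/NO) = E°cell + E°(Na⁺/Na) = +3.670 + (-2.71) = +0.96 V.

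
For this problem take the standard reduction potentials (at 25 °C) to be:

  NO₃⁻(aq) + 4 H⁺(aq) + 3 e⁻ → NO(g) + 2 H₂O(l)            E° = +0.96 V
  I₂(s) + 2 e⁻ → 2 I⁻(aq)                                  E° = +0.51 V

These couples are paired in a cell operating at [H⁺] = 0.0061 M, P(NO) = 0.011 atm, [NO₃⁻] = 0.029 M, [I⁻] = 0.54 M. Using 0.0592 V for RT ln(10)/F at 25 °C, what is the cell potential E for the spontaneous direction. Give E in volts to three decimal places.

+0.268 V

NO₃⁻/NO is the cathode (higher E°), I₂/I⁻ the anode: E°cell = +0.96 − (+0.51) = +0.45 V, n = 6.
Overall: 2 NO₃⁻(aq) + 8 H⁺(aq) + 6 I⁻(aq) → 2 NO(g) + 4 H₂O(l) + 3 I₂(s)
Q = P(NO)^2 / ([NO₃⁻]^2·[H⁺]^8·[I⁻]^6); log Q = 18.481.
E = E° − (0.0592/n) log Q = +0.45 − (0.0592/6)(18.481) = +0.268 V.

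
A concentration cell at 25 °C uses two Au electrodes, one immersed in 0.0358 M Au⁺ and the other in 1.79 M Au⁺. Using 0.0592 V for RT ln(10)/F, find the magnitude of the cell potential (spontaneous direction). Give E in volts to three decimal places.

For a concentration cell E°cell = 0. The 1.79 M side is the cathode (reduction is favoured where [Au⁺] is higher).
With n = 1, E = −(0.0592/1) log([Au⁺]ₐₙ/[Au⁺]꜀ₐₜ) = −(0.0592/1) log(0.0358/1.79) = −(0.0592/1)(-1.699) = +0.101 V.

+0.101 V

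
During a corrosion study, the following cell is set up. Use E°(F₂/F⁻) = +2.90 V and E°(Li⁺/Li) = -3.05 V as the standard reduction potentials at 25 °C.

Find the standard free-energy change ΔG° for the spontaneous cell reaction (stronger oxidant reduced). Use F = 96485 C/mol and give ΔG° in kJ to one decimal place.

F₂/F⁻ (E° = +2.90 V) is the cathode; Li⁺/Li (E° = -3.05 V) is the anode, so E°cell = +5.95 V.
Balancing electrons gives n = 2 (lcm of 2 and 1).
ΔG° = −nFE° = −(2)(96485)(+5.95) = -1,148,172 J = -1148.2 kJ.

-1148.2 kJ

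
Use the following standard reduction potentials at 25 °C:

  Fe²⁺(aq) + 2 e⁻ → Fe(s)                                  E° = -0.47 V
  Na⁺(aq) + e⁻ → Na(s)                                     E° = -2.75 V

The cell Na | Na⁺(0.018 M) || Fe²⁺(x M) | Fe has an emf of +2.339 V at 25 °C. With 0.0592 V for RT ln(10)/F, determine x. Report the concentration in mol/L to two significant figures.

Fe²⁺/Fe is the cathode, Na⁺/Na the anode: E°cell = +2.28 V, n = 2.
Overall reaction: Fe²⁺(aq) + 2 Na(s) → Fe(s) + 2 Na⁺(aq); Q = [Na⁺]^2/[Fe²⁺]^1.
From E = E° − (0.0592/n) log Q: log Q = (E° − E)·n/0.0592 = (+2.28 − (+2.339))·2/0.0592 = -1.9932.
So 1·log[Fe²⁺] = 2·log(0.018) − log Q = -3.4895 − (-1.9932) = -1.4963; [Fe²⁺] = 10^(-1.4963) ≈ 0.032 M.

0.032 M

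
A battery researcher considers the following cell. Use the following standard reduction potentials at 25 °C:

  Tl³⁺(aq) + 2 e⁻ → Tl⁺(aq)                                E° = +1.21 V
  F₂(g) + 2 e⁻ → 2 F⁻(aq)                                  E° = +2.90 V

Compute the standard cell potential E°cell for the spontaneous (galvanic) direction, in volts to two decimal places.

The F₂/F⁻ couple has the higher reduction potential, so it is the cathode; Tl³⁺/Tl⁺ is oxidised at the anode.
E°cell = E°(cathode) − E°(anode) = (+2.90) − (+1.21) = +1.69 V.

+1.69 V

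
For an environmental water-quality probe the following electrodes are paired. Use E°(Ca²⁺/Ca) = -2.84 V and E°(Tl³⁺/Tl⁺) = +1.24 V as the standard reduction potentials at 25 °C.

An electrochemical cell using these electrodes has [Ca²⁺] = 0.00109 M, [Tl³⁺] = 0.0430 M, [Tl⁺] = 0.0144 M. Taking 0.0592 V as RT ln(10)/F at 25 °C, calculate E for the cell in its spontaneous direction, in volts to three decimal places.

Tl³⁺/Tl⁺ is the cathode (higher E°), Ca²⁺/Ca the anode: E°cell = +1.24 − (-2.84) = +4.08 V, n = 2.
Overall: Tl³⁺(aq) + Ca(s) → Tl⁺(aq) + Ca²⁺(aq)
Q = [Tl⁺]·[Ca²⁺] / ([Tl³⁺]); log Q = -3.438.
E = E° − (0.0592/n) log Q = +4.08 − (0.0592/2)(-3.438) = +4.182 V.

+4.182 V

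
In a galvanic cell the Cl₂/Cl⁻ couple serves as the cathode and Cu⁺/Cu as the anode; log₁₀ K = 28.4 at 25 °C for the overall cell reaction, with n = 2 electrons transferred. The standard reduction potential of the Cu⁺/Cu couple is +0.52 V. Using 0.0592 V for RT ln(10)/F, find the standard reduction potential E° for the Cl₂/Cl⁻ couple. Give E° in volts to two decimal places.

+1.36 V

E°cell = (0.0592/n)·log K = (0.0592/2)(28.4) = +0.841 V.
Since Cl₂/Cl⁻ is the cathode and Cu⁺/Cu the anode, E°cell = E°(Cl₂/Cl⁻) − E°(Cu⁺/Cu).
So E°(Cl₂/Cl⁻) = E°cell + E°(Cu⁺/Cu) = +0.841 + (+0.52) = +1.36 V.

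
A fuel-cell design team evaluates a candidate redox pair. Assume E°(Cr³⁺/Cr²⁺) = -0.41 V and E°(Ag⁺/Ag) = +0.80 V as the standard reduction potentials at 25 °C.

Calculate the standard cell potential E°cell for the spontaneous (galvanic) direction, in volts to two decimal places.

+1.21 V

The Ag⁺/Ag couple has the higher reduction potential, so it is the cathode; Cr³⁺/Cr²⁺ is oxidised at the anode.
E°cell = E°(cathode) − E°(anode) = (+0.80) − (-0.41) = +1.21 V.
Since E°cell > 0, the reaction is spontaneous under standard conditions.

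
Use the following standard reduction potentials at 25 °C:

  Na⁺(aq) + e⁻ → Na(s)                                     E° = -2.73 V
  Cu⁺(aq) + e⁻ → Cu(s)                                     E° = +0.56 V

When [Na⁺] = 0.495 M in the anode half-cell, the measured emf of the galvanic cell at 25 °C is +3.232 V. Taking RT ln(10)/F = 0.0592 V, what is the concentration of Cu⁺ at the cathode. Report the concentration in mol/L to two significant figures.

0.052 M

Cu⁺/Cu is the cathode, Na⁺/Na the anode: E°cell = +3.29 V, n = 1.
Overall reaction: Cu⁺(aq) + Na(s) → Cu(s) + Na⁺(aq); Q = [Na⁺]^1/[Cu⁺]^1.
From E = E° − (0.0592/n) log Q: log Q = (E° − E)·n/0.0592 = (+3.29 − (+3.232))·1/0.0592 = 0.9797.
So 1·log[Cu⁺] = 1·log(0.495) − log Q = -0.3054 − (0.9797) = -1.2851; [Cu⁺] = 10^(-1.2851) ≈ 0.052 M.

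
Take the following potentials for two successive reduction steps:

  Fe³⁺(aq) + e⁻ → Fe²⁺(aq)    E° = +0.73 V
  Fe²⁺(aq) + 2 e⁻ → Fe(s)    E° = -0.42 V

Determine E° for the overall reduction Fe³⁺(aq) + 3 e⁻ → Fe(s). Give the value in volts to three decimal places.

-0.037 V

Adding the free-energy changes (−nFE°) of the two steps gives −n₃FE°₃ = −n₁FE°₁ − n₂FE°₂.
E°₃ = (1×+0.73 + 2×-0.42) / 3 = (-0.110) / 3 = -0.037 V.
Simply averaging or adding the two E° values would be wrong; the electron-weighted sum is required.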